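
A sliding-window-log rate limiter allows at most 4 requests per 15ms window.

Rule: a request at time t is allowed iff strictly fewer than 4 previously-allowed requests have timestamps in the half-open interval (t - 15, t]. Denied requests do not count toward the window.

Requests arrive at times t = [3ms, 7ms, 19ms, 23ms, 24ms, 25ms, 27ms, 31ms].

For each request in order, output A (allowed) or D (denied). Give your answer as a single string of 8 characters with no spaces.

Tracking allowed requests in the window:
  req#1 t=3ms: ALLOW
  req#2 t=7ms: ALLOW
  req#3 t=19ms: ALLOW
  req#4 t=23ms: ALLOW
  req#5 t=24ms: ALLOW
  req#6 t=25ms: ALLOW
  req#7 t=27ms: DENY
  req#8 t=31ms: DENY

Answer: AAAAAADD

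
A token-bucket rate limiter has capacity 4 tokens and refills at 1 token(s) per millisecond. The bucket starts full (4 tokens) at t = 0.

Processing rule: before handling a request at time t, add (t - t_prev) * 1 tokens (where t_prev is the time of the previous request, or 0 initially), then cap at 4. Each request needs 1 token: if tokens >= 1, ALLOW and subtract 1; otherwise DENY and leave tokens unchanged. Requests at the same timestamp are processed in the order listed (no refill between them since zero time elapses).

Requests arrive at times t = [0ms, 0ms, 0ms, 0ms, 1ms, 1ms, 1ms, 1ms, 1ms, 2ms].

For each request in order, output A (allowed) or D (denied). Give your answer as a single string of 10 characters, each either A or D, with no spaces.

Simulating step by step:
  req#1 t=0ms: ALLOW
  req#2 t=0ms: ALLOW
  req#3 t=0ms: ALLOW
  req#4 t=0ms: ALLOW
  req#5 t=1ms: ALLOW
  req#6 t=1ms: DENY
  req#7 t=1ms: DENY
  req#8 t=1ms: DENY
  req#9 t=1ms: DENY
  req#10 t=2ms: ALLOW

Answer: AAAAADDDDA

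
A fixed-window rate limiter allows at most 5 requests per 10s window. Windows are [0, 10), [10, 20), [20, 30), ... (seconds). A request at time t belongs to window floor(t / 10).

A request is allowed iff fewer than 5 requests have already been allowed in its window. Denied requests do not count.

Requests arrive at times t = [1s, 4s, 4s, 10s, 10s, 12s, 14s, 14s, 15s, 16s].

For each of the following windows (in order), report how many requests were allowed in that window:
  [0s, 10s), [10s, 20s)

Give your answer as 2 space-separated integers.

Processing requests:
  req#1 t=1s (window 0): ALLOW
  req#2 t=4s (window 0): ALLOW
  req#3 t=4s (window 0): ALLOW
  req#4 t=10s (window 1): ALLOW
  req#5 t=10s (window 1): ALLOW
  req#6 t=12s (window 1): ALLOW
  req#7 t=14s (window 1): ALLOW
  req#8 t=14s (window 1): ALLOW
  req#9 t=15s (window 1): DENY
  req#10 t=16s (window 1): DENY

Allowed counts by window: 3 5

Answer: 3 5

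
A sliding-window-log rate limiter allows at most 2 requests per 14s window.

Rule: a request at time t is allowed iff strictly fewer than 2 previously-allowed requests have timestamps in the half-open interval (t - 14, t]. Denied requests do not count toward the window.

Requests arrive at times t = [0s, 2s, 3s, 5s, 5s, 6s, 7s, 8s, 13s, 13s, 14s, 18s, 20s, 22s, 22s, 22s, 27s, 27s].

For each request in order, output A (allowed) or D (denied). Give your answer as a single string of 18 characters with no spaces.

Tracking allowed requests in the window:
  req#1 t=0s: ALLOW
  req#2 t=2s: ALLOW
  req#3 t=3s: DENY
  req#4 t=5s: DENY
  req#5 t=5s: DENY
  req#6 t=6s: DENY
  req#7 t=7s: DENY
  req#8 t=8s: DENY
  req#9 t=13s: DENY
  req#10 t=13s: DENY
  req#11 t=14s: ALLOW
  req#12 t=18s: ALLOW
  req#13 t=20s: DENY
  req#14 t=22s: DENY
  req#15 t=22s: DENY
  req#16 t=22s: DENY
  req#17 t=27s: DENY
  req#18 t=27s: DENY

Answer: AADDDDDDDDAADDDDDD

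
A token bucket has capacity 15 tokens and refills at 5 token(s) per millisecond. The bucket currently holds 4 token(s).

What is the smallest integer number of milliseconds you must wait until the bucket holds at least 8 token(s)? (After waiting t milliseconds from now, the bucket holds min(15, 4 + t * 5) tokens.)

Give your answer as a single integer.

Answer: 1

Derivation:
Need 4 + t * 5 >= 8, so t >= 4/5.
Smallest integer t = ceil(4/5) = 1.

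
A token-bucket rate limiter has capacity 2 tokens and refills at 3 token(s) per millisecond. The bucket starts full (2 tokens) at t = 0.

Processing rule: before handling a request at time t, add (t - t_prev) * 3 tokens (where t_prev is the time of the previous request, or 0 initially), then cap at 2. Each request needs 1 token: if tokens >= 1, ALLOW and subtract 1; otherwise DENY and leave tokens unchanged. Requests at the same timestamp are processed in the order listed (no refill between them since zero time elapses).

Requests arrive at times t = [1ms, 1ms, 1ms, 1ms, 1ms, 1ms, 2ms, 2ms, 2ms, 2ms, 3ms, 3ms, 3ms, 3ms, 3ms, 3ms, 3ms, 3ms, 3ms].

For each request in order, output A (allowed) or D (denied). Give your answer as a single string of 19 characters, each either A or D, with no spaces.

Simulating step by step:
  req#1 t=1ms: ALLOW
  req#2 t=1ms: ALLOW
  req#3 t=1ms: DENY
  req#4 t=1ms: DENY
  req#5 t=1ms: DENY
  req#6 t=1ms: DENY
  req#7 t=2ms: ALLOW
  req#8 t=2ms: ALLOW
  req#9 t=2ms: DENY
  req#10 t=2ms: DENY
  req#11 t=3ms: ALLOW
  req#12 t=3ms: ALLOW
  req#13 t=3ms: DENY
  req#14 t=3ms: DENY
  req#15 t=3ms: DENY
  req#16 t=3ms: DENY
  req#17 t=3ms: DENY
  req#18 t=3ms: DENY
  req#19 t=3ms: DENY

Answer: AADDDDAADDAADDDDDDD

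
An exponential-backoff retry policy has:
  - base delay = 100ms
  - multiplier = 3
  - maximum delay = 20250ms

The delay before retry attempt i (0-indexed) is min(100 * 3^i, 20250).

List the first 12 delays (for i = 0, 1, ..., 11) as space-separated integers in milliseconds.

Computing each delay:
  i=0: min(100*3^0, 20250) = 100
  i=1: min(100*3^1, 20250) = 300
  i=2: min(100*3^2, 20250) = 900
  i=3: min(100*3^3, 20250) = 2700
  i=4: min(100*3^4, 20250) = 8100
  i=5: min(100*3^5, 20250) = 20250
  i=6: min(100*3^6, 20250) = 20250
  i=7: min(100*3^7, 20250) = 20250
  i=8: min(100*3^8, 20250) = 20250
  i=9: min(100*3^9, 20250) = 20250
  i=10: min(100*3^10, 20250) = 20250
  i=11: min(100*3^11, 20250) = 20250

Answer: 100 300 900 2700 8100 20250 20250 20250 20250 20250 20250 20250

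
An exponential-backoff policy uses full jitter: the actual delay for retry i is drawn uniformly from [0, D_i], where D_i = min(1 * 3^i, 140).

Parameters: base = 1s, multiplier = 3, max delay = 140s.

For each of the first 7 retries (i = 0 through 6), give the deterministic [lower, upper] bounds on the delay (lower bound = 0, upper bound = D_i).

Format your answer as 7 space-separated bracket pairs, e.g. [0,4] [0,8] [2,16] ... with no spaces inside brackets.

Computing bounds per retry:
  i=0: D_i=min(1*3^0,140)=1, bounds=[0,1]
  i=1: D_i=min(1*3^1,140)=3, bounds=[0,3]
  i=2: D_i=min(1*3^2,140)=9, bounds=[0,9]
  i=3: D_i=min(1*3^3,140)=27, bounds=[0,27]
  i=4: D_i=min(1*3^4,140)=81, bounds=[0,81]
  i=5: D_i=min(1*3^5,140)=140, bounds=[0,140]
  i=6: D_i=min(1*3^6,140)=140, bounds=[0,140]

Answer: [0,1] [0,3] [0,9] [0,27] [0,81] [0,140] [0,140]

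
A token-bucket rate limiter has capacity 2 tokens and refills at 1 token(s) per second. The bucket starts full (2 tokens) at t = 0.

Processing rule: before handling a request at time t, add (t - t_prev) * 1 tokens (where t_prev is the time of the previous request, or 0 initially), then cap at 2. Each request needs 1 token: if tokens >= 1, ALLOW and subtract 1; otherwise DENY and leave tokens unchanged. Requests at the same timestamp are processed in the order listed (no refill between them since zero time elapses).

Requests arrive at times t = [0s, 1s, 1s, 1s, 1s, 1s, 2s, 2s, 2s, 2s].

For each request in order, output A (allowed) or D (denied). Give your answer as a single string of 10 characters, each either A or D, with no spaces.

Answer: AAADDDADDD

Derivation:
Simulating step by step:
  req#1 t=0s: ALLOW
  req#2 t=1s: ALLOW
  req#3 t=1s: ALLOW
  req#4 t=1s: DENY
  req#5 t=1s: DENY
  req#6 t=1s: DENY
  req#7 t=2s: ALLOW
  req#8 t=2s: DENY
  req#9 t=2s: DENY
  req#10 t=2s: DENY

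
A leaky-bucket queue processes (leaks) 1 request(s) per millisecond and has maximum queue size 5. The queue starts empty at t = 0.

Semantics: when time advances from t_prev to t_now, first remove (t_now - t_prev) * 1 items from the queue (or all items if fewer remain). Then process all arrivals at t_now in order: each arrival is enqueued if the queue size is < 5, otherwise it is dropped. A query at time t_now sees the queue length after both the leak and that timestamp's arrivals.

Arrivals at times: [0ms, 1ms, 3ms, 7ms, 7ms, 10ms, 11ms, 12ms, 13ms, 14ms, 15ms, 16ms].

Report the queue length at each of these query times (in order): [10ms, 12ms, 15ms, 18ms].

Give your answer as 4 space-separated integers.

Answer: 1 1 1 0

Derivation:
Queue lengths at query times:
  query t=10ms: backlog = 1
  query t=12ms: backlog = 1
  query t=15ms: backlog = 1
  query t=18ms: backlog = 0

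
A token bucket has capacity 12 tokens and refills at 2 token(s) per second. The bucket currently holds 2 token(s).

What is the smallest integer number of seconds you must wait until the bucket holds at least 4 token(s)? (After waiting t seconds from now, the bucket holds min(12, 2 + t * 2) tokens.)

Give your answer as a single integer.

Need 2 + t * 2 >= 4, so t >= 2/2.
Smallest integer t = ceil(2/2) = 1.

Answer: 1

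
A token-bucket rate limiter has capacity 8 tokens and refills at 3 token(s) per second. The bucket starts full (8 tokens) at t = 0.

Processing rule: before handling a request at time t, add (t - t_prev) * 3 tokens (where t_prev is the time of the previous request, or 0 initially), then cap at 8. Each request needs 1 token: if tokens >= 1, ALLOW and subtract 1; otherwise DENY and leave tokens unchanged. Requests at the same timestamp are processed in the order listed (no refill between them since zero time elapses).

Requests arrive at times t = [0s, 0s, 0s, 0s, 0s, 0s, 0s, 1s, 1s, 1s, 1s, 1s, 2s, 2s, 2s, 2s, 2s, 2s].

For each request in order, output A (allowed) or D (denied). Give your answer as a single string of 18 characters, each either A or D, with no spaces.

Answer: AAAAAAAAAAADAAADDD

Derivation:
Simulating step by step:
  req#1 t=0s: ALLOW
  req#2 t=0s: ALLOW
  req#3 t=0s: ALLOW
  req#4 t=0s: ALLOW
  req#5 t=0s: ALLOW
  req#6 t=0s: ALLOW
  req#7 t=0s: ALLOW
  req#8 t=1s: ALLOW
  req#9 t=1s: ALLOW
  req#10 t=1s: ALLOW
  req#11 t=1s: ALLOW
  req#12 t=1s: DENY
  req#13 t=2s: ALLOW
  req#14 t=2s: ALLOW
  req#15 t=2s: ALLOW
  req#16 t=2s: DENY
  req#17 t=2s: DENY
  req#18 t=2s: DENY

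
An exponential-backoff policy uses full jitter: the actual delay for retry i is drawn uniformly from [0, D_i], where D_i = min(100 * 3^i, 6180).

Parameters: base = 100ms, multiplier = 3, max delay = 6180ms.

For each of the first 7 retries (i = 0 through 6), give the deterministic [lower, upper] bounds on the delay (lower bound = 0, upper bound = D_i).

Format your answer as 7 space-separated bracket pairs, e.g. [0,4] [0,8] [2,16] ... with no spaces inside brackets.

Computing bounds per retry:
  i=0: D_i=min(100*3^0,6180)=100, bounds=[0,100]
  i=1: D_i=min(100*3^1,6180)=300, bounds=[0,300]
  i=2: D_i=min(100*3^2,6180)=900, bounds=[0,900]
  i=3: D_i=min(100*3^3,6180)=2700, bounds=[0,2700]
  i=4: D_i=min(100*3^4,6180)=6180, bounds=[0,6180]
  i=5: D_i=min(100*3^5,6180)=6180, bounds=[0,6180]
  i=6: D_i=min(100*3^6,6180)=6180, bounds=[0,6180]

Answer: [0,100] [0,300] [0,900] [0,2700] [0,6180] [0,6180] [0,6180]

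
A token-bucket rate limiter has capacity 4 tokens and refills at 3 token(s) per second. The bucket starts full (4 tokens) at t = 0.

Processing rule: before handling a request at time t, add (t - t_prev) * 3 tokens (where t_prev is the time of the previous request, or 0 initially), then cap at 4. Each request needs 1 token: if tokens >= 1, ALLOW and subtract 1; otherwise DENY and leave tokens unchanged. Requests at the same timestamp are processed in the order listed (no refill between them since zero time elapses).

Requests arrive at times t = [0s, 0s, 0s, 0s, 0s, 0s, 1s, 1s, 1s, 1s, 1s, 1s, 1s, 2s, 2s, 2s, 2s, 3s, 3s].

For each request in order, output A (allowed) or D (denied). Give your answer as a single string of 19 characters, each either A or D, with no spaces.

Simulating step by step:
  req#1 t=0s: ALLOW
  req#2 t=0s: ALLOW
  req#3 t=0s: ALLOW
  req#4 t=0s: ALLOW
  req#5 t=0s: DENY
  req#6 t=0s: DENY
  req#7 t=1s: ALLOW
  req#8 t=1s: ALLOW
  req#9 t=1s: ALLOW
  req#10 t=1s: DENY
  req#11 t=1s: DENY
  req#12 t=1s: DENY
  req#13 t=1s: DENY
  req#14 t=2s: ALLOW
  req#15 t=2s: ALLOW
  req#16 t=2s: ALLOW
  req#17 t=2s: DENY
  req#18 t=3s: ALLOW
  req#19 t=3s: ALLOW

Answer: AAAADDAAADDDDAAADAA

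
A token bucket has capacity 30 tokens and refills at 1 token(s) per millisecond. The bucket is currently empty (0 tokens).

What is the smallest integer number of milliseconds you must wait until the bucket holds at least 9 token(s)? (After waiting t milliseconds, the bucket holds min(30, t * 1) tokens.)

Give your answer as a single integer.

Answer: 9

Derivation:
Need t * 1 >= 9, so t >= 9/1.
Smallest integer t = ceil(9/1) = 9.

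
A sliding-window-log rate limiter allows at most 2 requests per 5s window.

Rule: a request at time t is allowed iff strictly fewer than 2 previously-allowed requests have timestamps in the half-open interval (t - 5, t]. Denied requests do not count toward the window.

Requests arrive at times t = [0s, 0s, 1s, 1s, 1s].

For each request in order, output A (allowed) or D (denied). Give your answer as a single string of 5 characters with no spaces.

Answer: AADDD

Derivation:
Tracking allowed requests in the window:
  req#1 t=0s: ALLOW
  req#2 t=0s: ALLOW
  req#3 t=1s: DENY
  req#4 t=1s: DENY
  req#5 t=1s: DENY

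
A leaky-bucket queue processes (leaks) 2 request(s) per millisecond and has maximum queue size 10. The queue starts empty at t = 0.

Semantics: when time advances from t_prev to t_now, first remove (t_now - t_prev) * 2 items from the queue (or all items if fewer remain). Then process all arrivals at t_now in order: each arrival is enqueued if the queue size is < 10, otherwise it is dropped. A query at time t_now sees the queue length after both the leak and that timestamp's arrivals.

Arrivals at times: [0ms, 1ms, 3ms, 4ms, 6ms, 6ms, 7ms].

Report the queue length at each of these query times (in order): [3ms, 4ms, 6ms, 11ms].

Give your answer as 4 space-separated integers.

Queue lengths at query times:
  query t=3ms: backlog = 1
  query t=4ms: backlog = 1
  query t=6ms: backlog = 2
  query t=11ms: backlog = 0

Answer: 1 1 2 0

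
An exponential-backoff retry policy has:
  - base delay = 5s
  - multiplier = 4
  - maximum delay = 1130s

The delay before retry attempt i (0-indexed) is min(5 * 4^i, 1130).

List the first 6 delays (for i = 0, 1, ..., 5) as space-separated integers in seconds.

Computing each delay:
  i=0: min(5*4^0, 1130) = 5
  i=1: min(5*4^1, 1130) = 20
  i=2: min(5*4^2, 1130) = 80
  i=3: min(5*4^3, 1130) = 320
  i=4: min(5*4^4, 1130) = 1130
  i=5: min(5*4^5, 1130) = 1130

Answer: 5 20 80 320 1130 1130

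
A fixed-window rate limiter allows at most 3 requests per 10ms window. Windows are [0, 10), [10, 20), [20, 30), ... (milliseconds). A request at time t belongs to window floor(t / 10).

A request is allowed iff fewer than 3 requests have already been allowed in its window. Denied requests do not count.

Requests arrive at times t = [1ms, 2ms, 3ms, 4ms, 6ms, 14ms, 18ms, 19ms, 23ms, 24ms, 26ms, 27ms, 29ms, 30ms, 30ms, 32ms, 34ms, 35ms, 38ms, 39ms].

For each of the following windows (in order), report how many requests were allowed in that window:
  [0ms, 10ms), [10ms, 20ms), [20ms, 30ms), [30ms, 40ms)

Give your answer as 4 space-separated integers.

Answer: 3 3 3 3

Derivation:
Processing requests:
  req#1 t=1ms (window 0): ALLOW
  req#2 t=2ms (window 0): ALLOW
  req#3 t=3ms (window 0): ALLOW
  req#4 t=4ms (window 0): DENY
  req#5 t=6ms (window 0): DENY
  req#6 t=14ms (window 1): ALLOW
  req#7 t=18ms (window 1): ALLOW
  req#8 t=19ms (window 1): ALLOW
  req#9 t=23ms (window 2): ALLOW
  req#10 t=24ms (window 2): ALLOW
  req#11 t=26ms (window 2): ALLOW
  req#12 t=27ms (window 2): DENY
  req#13 t=29ms (window 2): DENY
  req#14 t=30ms (window 3): ALLOW
  req#15 t=30ms (window 3): ALLOW
  req#16 t=32ms (window 3): ALLOW
  req#17 t=34ms (window 3): DENY
  req#18 t=35ms (window 3): DENY
  req#19 t=38ms (window 3): DENY
  req#20 t=39ms (window 3): DENY

Allowed counts by window: 3 3 3 3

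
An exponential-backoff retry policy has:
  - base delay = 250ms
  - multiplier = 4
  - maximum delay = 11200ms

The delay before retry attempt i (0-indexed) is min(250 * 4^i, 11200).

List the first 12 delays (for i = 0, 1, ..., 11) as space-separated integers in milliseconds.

Answer: 250 1000 4000 11200 11200 11200 11200 11200 11200 11200 11200 11200

Derivation:
Computing each delay:
  i=0: min(250*4^0, 11200) = 250
  i=1: min(250*4^1, 11200) = 1000
  i=2: min(250*4^2, 11200) = 4000
  i=3: min(250*4^3, 11200) = 11200
  i=4: min(250*4^4, 11200) = 11200
  i=5: min(250*4^5, 11200) = 11200
  i=6: min(250*4^6, 11200) = 11200
  i=7: min(250*4^7, 11200) = 11200
  i=8: min(250*4^8, 11200) = 11200
  i=9: min(250*4^9, 11200) = 11200
  i=10: min(250*4^10, 11200) = 11200
  i=11: min(250*4^11, 11200) = 11200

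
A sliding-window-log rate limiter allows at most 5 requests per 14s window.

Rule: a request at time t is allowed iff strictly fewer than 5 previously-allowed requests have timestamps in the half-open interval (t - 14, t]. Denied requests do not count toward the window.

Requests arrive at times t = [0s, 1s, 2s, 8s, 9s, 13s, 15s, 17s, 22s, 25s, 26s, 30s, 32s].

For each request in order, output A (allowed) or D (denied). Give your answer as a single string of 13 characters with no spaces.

Tracking allowed requests in the window:
  req#1 t=0s: ALLOW
  req#2 t=1s: ALLOW
  req#3 t=2s: ALLOW
  req#4 t=8s: ALLOW
  req#5 t=9s: ALLOW
  req#6 t=13s: DENY
  req#7 t=15s: ALLOW
  req#8 t=17s: ALLOW
  req#9 t=22s: ALLOW
  req#10 t=25s: ALLOW
  req#11 t=26s: ALLOW
  req#12 t=30s: ALLOW
  req#13 t=32s: ALLOW

Answer: AAAAADAAAAAAA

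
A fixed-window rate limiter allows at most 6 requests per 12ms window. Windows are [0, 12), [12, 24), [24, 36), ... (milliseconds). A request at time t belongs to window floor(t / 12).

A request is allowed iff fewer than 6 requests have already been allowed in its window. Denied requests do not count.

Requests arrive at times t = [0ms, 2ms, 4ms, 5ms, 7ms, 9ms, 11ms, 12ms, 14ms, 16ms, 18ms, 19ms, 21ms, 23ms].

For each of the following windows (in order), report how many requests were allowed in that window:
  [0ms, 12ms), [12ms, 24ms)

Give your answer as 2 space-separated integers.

Processing requests:
  req#1 t=0ms (window 0): ALLOW
  req#2 t=2ms (window 0): ALLOW
  req#3 t=4ms (window 0): ALLOW
  req#4 t=5ms (window 0): ALLOW
  req#5 t=7ms (window 0): ALLOW
  req#6 t=9ms (window 0): ALLOW
  req#7 t=11ms (window 0): DENY
  req#8 t=12ms (window 1): ALLOW
  req#9 t=14ms (window 1): ALLOW
  req#10 t=16ms (window 1): ALLOW
  req#11 t=18ms (window 1): ALLOW
  req#12 t=19ms (window 1): ALLOW
  req#13 t=21ms (window 1): ALLOW
  req#14 t=23ms (window 1): DENY

Allowed counts by window: 6 6

Answer: 6 6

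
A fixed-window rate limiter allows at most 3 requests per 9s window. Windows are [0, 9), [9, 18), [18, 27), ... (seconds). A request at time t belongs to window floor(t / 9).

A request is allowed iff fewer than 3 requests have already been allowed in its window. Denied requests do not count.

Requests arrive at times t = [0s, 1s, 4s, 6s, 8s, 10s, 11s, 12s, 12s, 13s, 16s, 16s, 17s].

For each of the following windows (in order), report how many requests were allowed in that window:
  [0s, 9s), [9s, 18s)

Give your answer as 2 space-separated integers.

Answer: 3 3

Derivation:
Processing requests:
  req#1 t=0s (window 0): ALLOW
  req#2 t=1s (window 0): ALLOW
  req#3 t=4s (window 0): ALLOW
  req#4 t=6s (window 0): DENY
  req#5 t=8s (window 0): DENY
  req#6 t=10s (window 1): ALLOW
  req#7 t=11s (window 1): ALLOW
  req#8 t=12s (window 1): ALLOW
  req#9 t=12s (window 1): DENY
  req#10 t=13s (window 1): DENY
  req#11 t=16s (window 1): DENY
  req#12 t=16s (window 1): DENY
  req#13 t=17s (window 1): DENY

Allowed counts by window: 3 3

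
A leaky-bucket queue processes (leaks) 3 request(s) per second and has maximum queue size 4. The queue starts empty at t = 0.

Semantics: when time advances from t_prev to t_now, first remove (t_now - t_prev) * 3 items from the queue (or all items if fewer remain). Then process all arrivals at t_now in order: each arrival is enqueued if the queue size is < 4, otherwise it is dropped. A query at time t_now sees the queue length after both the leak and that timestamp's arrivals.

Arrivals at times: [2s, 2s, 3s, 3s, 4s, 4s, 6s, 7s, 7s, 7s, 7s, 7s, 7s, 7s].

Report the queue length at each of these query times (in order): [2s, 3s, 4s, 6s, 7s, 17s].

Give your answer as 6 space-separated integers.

Queue lengths at query times:
  query t=2s: backlog = 2
  query t=3s: backlog = 2
  query t=4s: backlog = 2
  query t=6s: backlog = 1
  query t=7s: backlog = 4
  query t=17s: backlog = 0

Answer: 2 2 2 1 4 0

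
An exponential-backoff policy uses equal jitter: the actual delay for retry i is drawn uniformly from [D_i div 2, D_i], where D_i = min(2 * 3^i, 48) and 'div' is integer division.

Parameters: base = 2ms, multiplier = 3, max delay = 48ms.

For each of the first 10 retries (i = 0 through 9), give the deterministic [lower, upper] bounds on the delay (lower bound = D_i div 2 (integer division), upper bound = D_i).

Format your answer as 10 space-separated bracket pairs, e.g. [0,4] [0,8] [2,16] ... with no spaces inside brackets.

Computing bounds per retry:
  i=0: D_i=min(2*3^0,48)=2, bounds=[1,2]
  i=1: D_i=min(2*3^1,48)=6, bounds=[3,6]
  i=2: D_i=min(2*3^2,48)=18, bounds=[9,18]
  i=3: D_i=min(2*3^3,48)=48, bounds=[24,48]
  i=4: D_i=min(2*3^4,48)=48, bounds=[24,48]
  i=5: D_i=min(2*3^5,48)=48, bounds=[24,48]
  i=6: D_i=min(2*3^6,48)=48, bounds=[24,48]
  i=7: D_i=min(2*3^7,48)=48, bounds=[24,48]
  i=8: D_i=min(2*3^8,48)=48, bounds=[24,48]
  i=9: D_i=min(2*3^9,48)=48, bounds=[24,48]

Answer: [1,2] [3,6] [9,18] [24,48] [24,48] [24,48] [24,48] [24,48] [24,48] [24,48]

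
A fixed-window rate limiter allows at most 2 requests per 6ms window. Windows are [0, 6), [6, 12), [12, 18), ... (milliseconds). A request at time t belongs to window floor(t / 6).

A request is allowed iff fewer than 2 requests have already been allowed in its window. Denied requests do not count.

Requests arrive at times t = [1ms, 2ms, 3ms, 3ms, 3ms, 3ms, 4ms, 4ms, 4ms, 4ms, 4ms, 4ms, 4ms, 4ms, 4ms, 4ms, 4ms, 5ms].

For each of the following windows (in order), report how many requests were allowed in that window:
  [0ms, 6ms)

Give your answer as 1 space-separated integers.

Processing requests:
  req#1 t=1ms (window 0): ALLOW
  req#2 t=2ms (window 0): ALLOW
  req#3 t=3ms (window 0): DENY
  req#4 t=3ms (window 0): DENY
  req#5 t=3ms (window 0): DENY
  req#6 t=3ms (window 0): DENY
  req#7 t=4ms (window 0): DENY
  req#8 t=4ms (window 0): DENY
  req#9 t=4ms (window 0): DENY
  req#10 t=4ms (window 0): DENY
  req#11 t=4ms (window 0): DENY
  req#12 t=4ms (window 0): DENY
  req#13 t=4ms (window 0): DENY
  req#14 t=4ms (window 0): DENY
  req#15 t=4ms (window 0): DENY
  req#16 t=4ms (window 0): DENY
  req#17 t=4ms (window 0): DENY
  req#18 t=5ms (window 0): DENY

Allowed counts by window: 2

Answer: 2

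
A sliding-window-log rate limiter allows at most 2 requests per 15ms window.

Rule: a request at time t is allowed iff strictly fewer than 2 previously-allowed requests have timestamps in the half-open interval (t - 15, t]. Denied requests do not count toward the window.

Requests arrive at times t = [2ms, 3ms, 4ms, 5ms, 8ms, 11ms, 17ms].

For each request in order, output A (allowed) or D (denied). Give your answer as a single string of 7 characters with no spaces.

Answer: AADDDDA

Derivation:
Tracking allowed requests in the window:
  req#1 t=2ms: ALLOW
  req#2 t=3ms: ALLOW
  req#3 t=4ms: DENY
  req#4 t=5ms: DENY
  req#5 t=8ms: DENY
  req#6 t=11ms: DENY
  req#7 t=17ms: ALLOW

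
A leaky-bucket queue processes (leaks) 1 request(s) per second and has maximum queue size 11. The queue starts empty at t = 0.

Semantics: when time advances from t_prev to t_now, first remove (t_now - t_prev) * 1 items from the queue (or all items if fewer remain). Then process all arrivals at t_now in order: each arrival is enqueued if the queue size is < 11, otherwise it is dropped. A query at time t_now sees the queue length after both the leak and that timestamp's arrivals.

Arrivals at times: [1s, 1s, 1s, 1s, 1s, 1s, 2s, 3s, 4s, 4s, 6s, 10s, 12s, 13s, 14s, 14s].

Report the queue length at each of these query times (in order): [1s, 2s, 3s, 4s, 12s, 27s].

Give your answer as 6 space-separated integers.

Queue lengths at query times:
  query t=1s: backlog = 6
  query t=2s: backlog = 6
  query t=3s: backlog = 6
  query t=4s: backlog = 7
  query t=12s: backlog = 2
  query t=27s: backlog = 0

Answer: 6 6 6 7 2 0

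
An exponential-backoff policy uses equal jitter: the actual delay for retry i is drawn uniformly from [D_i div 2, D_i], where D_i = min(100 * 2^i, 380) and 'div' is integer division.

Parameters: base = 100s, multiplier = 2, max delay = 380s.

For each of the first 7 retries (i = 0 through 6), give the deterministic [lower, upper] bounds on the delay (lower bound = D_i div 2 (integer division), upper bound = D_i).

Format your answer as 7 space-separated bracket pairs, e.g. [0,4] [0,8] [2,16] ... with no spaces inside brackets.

Computing bounds per retry:
  i=0: D_i=min(100*2^0,380)=100, bounds=[50,100]
  i=1: D_i=min(100*2^1,380)=200, bounds=[100,200]
  i=2: D_i=min(100*2^2,380)=380, bounds=[190,380]
  i=3: D_i=min(100*2^3,380)=380, bounds=[190,380]
  i=4: D_i=min(100*2^4,380)=380, bounds=[190,380]
  i=5: D_i=min(100*2^5,380)=380, bounds=[190,380]
  i=6: D_i=min(100*2^6,380)=380, bounds=[190,380]

Answer: [50,100] [100,200] [190,380] [190,380] [190,380] [190,380] [190,380]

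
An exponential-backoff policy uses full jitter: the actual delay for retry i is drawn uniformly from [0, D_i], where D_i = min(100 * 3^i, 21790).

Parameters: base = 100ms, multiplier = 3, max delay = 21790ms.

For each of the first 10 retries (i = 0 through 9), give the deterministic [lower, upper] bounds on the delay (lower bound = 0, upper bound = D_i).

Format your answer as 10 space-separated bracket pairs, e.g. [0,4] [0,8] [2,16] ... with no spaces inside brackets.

Answer: [0,100] [0,300] [0,900] [0,2700] [0,8100] [0,21790] [0,21790] [0,21790] [0,21790] [0,21790]

Derivation:
Computing bounds per retry:
  i=0: D_i=min(100*3^0,21790)=100, bounds=[0,100]
  i=1: D_i=min(100*3^1,21790)=300, bounds=[0,300]
  i=2: D_i=min(100*3^2,21790)=900, bounds=[0,900]
  i=3: D_i=min(100*3^3,21790)=2700, bounds=[0,2700]
  i=4: D_i=min(100*3^4,21790)=8100, bounds=[0,8100]
  i=5: D_i=min(100*3^5,21790)=21790, bounds=[0,21790]
  i=6: D_i=min(100*3^6,21790)=21790, bounds=[0,21790]
  i=7: D_i=min(100*3^7,21790)=21790, bounds=[0,21790]
  i=8: D_i=min(100*3^8,21790)=21790, bounds=[0,21790]
  i=9: D_i=min(100*3^9,21790)=21790, bounds=[0,21790]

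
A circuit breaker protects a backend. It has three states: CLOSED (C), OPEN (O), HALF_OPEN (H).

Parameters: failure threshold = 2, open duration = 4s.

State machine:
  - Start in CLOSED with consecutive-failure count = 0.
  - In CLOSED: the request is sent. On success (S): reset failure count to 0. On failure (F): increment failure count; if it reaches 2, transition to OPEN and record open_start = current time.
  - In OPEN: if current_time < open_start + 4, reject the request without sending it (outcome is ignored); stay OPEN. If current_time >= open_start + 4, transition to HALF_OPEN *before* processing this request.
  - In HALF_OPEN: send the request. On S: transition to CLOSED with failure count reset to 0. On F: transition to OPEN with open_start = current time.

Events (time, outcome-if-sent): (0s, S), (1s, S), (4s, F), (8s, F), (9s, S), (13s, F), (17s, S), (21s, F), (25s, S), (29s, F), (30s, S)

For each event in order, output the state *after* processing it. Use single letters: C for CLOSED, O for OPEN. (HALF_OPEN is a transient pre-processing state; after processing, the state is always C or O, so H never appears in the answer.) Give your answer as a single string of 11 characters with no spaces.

State after each event:
  event#1 t=0s outcome=S: state=CLOSED
  event#2 t=1s outcome=S: state=CLOSED
  event#3 t=4s outcome=F: state=CLOSED
  event#4 t=8s outcome=F: state=OPEN
  event#5 t=9s outcome=S: state=OPEN
  event#6 t=13s outcome=F: state=OPEN
  event#7 t=17s outcome=S: state=CLOSED
  event#8 t=21s outcome=F: state=CLOSED
  event#9 t=25s outcome=S: state=CLOSED
  event#10 t=29s outcome=F: state=CLOSED
  event#11 t=30s outcome=S: state=CLOSED

Answer: CCCOOOCCCCC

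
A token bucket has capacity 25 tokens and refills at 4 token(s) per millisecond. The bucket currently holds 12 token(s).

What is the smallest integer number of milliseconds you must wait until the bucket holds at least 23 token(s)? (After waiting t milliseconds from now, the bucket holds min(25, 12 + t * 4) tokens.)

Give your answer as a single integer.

Need 12 + t * 4 >= 23, so t >= 11/4.
Smallest integer t = ceil(11/4) = 3.

Answer: 3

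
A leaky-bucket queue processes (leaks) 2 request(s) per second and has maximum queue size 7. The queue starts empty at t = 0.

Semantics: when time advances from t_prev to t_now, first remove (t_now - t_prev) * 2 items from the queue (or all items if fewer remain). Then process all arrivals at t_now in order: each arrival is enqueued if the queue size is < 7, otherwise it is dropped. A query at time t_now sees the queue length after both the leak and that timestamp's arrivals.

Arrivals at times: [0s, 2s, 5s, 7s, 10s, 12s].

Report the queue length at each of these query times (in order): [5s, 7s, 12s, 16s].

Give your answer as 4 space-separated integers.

Queue lengths at query times:
  query t=5s: backlog = 1
  query t=7s: backlog = 1
  query t=12s: backlog = 1
  query t=16s: backlog = 0

Answer: 1 1 1 0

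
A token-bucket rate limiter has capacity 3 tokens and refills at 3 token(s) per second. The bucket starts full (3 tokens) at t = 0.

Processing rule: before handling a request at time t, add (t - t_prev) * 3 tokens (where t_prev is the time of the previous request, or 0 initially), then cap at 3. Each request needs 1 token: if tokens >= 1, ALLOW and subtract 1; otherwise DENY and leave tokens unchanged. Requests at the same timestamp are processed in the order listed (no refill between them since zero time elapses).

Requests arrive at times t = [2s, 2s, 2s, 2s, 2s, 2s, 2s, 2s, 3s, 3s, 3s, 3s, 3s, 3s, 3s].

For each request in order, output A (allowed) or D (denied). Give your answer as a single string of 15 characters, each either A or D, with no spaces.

Simulating step by step:
  req#1 t=2s: ALLOW
  req#2 t=2s: ALLOW
  req#3 t=2s: ALLOW
  req#4 t=2s: DENY
  req#5 t=2s: DENY
  req#6 t=2s: DENY
  req#7 t=2s: DENY
  req#8 t=2s: DENY
  req#9 t=3s: ALLOW
  req#10 t=3s: ALLOW
  req#11 t=3s: ALLOW
  req#12 t=3s: DENY
  req#13 t=3s: DENY
  req#14 t=3s: DENY
  req#15 t=3s: DENY

Answer: AAADDDDDAAADDDD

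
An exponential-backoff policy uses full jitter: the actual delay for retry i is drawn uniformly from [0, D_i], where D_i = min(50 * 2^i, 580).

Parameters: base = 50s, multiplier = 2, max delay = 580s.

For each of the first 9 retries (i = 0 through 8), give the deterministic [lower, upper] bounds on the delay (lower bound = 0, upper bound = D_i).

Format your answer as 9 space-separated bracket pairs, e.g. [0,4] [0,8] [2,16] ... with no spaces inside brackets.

Computing bounds per retry:
  i=0: D_i=min(50*2^0,580)=50, bounds=[0,50]
  i=1: D_i=min(50*2^1,580)=100, bounds=[0,100]
  i=2: D_i=min(50*2^2,580)=200, bounds=[0,200]
  i=3: D_i=min(50*2^3,580)=400, bounds=[0,400]
  i=4: D_i=min(50*2^4,580)=580, bounds=[0,580]
  i=5: D_i=min(50*2^5,580)=580, bounds=[0,580]
  i=6: D_i=min(50*2^6,580)=580, bounds=[0,580]
  i=7: D_i=min(50*2^7,580)=580, bounds=[0,580]
  i=8: D_i=min(50*2^8,580)=580, bounds=[0,580]

Answer: [0,50] [0,100] [0,200] [0,400] [0,580] [0,580] [0,580] [0,580] [0,580]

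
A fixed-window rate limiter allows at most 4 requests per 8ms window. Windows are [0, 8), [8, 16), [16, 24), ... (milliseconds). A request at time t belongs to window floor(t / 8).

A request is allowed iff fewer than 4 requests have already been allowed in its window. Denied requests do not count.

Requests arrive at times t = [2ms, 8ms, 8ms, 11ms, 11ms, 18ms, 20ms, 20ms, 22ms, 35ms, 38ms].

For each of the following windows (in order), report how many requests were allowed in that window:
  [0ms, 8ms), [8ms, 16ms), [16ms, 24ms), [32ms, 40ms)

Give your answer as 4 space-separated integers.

Processing requests:
  req#1 t=2ms (window 0): ALLOW
  req#2 t=8ms (window 1): ALLOW
  req#3 t=8ms (window 1): ALLOW
  req#4 t=11ms (window 1): ALLOW
  req#5 t=11ms (window 1): ALLOW
  req#6 t=18ms (window 2): ALLOW
  req#7 t=20ms (window 2): ALLOW
  req#8 t=20ms (window 2): ALLOW
  req#9 t=22ms (window 2): ALLOW
  req#10 t=35ms (window 4): ALLOW
  req#11 t=38ms (window 4): ALLOW

Allowed counts by window: 1 4 4 2

Answer: 1 4 4 2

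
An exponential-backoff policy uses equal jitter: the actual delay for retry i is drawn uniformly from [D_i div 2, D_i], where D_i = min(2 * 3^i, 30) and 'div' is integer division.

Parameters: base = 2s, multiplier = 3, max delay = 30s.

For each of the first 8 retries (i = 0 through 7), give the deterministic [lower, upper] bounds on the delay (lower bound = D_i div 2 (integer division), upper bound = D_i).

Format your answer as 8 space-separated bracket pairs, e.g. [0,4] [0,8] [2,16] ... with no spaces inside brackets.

Computing bounds per retry:
  i=0: D_i=min(2*3^0,30)=2, bounds=[1,2]
  i=1: D_i=min(2*3^1,30)=6, bounds=[3,6]
  i=2: D_i=min(2*3^2,30)=18, bounds=[9,18]
  i=3: D_i=min(2*3^3,30)=30, bounds=[15,30]
  i=4: D_i=min(2*3^4,30)=30, bounds=[15,30]
  i=5: D_i=min(2*3^5,30)=30, bounds=[15,30]
  i=6: D_i=min(2*3^6,30)=30, bounds=[15,30]
  i=7: D_i=min(2*3^7,30)=30, bounds=[15,30]

Answer: [1,2] [3,6] [9,18] [15,30] [15,30] [15,30] [15,30] [15,30]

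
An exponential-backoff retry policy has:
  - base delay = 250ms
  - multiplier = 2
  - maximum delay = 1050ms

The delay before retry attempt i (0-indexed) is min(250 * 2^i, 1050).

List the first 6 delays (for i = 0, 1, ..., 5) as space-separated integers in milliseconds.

Answer: 250 500 1000 1050 1050 1050

Derivation:
Computing each delay:
  i=0: min(250*2^0, 1050) = 250
  i=1: min(250*2^1, 1050) = 500
  i=2: min(250*2^2, 1050) = 1000
  i=3: min(250*2^3, 1050) = 1050
  i=4: min(250*2^4, 1050) = 1050
  i=5: min(250*2^5, 1050) = 1050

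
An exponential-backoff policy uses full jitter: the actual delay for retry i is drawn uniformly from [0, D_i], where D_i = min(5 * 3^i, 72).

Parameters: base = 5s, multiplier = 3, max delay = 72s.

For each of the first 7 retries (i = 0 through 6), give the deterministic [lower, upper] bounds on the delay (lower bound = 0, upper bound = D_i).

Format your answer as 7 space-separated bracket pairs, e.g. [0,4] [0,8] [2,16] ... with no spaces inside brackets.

Computing bounds per retry:
  i=0: D_i=min(5*3^0,72)=5, bounds=[0,5]
  i=1: D_i=min(5*3^1,72)=15, bounds=[0,15]
  i=2: D_i=min(5*3^2,72)=45, bounds=[0,45]
  i=3: D_i=min(5*3^3,72)=72, bounds=[0,72]
  i=4: D_i=min(5*3^4,72)=72, bounds=[0,72]
  i=5: D_i=min(5*3^5,72)=72, bounds=[0,72]
  i=6: D_i=min(5*3^6,72)=72, bounds=[0,72]

Answer: [0,5] [0,15] [0,45] [0,72] [0,72] [0,72] [0,72]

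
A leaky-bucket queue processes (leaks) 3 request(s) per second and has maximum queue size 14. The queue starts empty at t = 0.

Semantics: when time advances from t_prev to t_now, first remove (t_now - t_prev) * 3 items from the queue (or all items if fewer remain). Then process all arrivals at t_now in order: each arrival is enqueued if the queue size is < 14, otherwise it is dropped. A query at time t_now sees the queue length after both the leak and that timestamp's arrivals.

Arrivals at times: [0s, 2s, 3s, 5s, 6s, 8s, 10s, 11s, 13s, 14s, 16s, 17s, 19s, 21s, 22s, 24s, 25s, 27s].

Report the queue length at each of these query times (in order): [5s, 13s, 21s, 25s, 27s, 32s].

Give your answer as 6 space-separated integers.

Queue lengths at query times:
  query t=5s: backlog = 1
  query t=13s: backlog = 1
  query t=21s: backlog = 1
  query t=25s: backlog = 1
  query t=27s: backlog = 1
  query t=32s: backlog = 0

Answer: 1 1 1 1 1 0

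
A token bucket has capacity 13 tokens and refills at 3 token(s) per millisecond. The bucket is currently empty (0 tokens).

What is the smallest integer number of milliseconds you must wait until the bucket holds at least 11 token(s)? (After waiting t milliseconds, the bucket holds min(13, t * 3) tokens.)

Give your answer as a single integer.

Answer: 4

Derivation:
Need t * 3 >= 11, so t >= 11/3.
Smallest integer t = ceil(11/3) = 4.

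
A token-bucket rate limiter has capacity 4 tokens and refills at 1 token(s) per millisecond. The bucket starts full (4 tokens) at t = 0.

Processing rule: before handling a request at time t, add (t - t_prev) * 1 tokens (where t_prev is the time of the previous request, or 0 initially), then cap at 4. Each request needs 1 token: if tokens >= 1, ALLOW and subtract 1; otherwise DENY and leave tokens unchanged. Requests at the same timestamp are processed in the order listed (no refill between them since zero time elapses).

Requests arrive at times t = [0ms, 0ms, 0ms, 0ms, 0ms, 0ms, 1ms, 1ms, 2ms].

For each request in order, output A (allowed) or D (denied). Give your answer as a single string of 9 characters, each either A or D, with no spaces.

Simulating step by step:
  req#1 t=0ms: ALLOW
  req#2 t=0ms: ALLOW
  req#3 t=0ms: ALLOW
  req#4 t=0ms: ALLOW
  req#5 t=0ms: DENY
  req#6 t=0ms: DENY
  req#7 t=1ms: ALLOW
  req#8 t=1ms: DENY
  req#9 t=2ms: ALLOW

Answer: AAAADDADA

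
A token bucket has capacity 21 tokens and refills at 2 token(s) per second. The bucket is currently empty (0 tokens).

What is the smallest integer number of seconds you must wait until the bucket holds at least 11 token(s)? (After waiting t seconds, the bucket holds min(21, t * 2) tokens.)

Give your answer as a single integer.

Answer: 6

Derivation:
Need t * 2 >= 11, so t >= 11/2.
Smallest integer t = ceil(11/2) = 6.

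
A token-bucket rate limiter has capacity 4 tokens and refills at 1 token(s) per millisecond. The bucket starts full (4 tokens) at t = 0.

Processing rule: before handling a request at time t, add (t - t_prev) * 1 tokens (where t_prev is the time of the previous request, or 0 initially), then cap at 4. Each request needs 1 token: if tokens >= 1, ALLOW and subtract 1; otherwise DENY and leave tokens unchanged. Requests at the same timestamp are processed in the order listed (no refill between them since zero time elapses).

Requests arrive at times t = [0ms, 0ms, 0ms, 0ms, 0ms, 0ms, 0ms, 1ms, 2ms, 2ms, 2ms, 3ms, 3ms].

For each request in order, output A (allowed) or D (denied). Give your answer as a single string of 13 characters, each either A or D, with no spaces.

Simulating step by step:
  req#1 t=0ms: ALLOW
  req#2 t=0ms: ALLOW
  req#3 t=0ms: ALLOW
  req#4 t=0ms: ALLOW
  req#5 t=0ms: DENY
  req#6 t=0ms: DENY
  req#7 t=0ms: DENY
  req#8 t=1ms: ALLOW
  req#9 t=2ms: ALLOW
  req#10 t=2ms: DENY
  req#11 t=2ms: DENY
  req#12 t=3ms: ALLOW
  req#13 t=3ms: DENY

Answer: AAAADDDAADDAD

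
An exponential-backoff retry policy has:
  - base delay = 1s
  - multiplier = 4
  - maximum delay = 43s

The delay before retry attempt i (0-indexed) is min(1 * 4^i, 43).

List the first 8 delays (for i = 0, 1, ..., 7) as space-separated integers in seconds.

Computing each delay:
  i=0: min(1*4^0, 43) = 1
  i=1: min(1*4^1, 43) = 4
  i=2: min(1*4^2, 43) = 16
  i=3: min(1*4^3, 43) = 43
  i=4: min(1*4^4, 43) = 43
  i=5: min(1*4^5, 43) = 43
  i=6: min(1*4^6, 43) = 43
  i=7: min(1*4^7, 43) = 43

Answer: 1 4 16 43 43 43 43 43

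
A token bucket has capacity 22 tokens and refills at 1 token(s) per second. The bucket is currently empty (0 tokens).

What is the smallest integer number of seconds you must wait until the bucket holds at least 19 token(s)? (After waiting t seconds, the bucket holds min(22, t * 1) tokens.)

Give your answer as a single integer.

Answer: 19

Derivation:
Need t * 1 >= 19, so t >= 19/1.
Smallest integer t = ceil(19/1) = 19.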